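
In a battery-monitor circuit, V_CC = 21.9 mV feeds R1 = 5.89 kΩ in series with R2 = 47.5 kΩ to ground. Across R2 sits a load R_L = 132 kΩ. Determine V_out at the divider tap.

R2 ‖ R_L = (47.5 × 132)/(47.5 + 132) = 34.93 kΩ.
Now apply the divider: V_out = 21.9 × 0.8557 = 18.74 mV.
(Unloaded it would be 19.5 mV; the load pulls it down.)

V_out ≈ 18.7 mV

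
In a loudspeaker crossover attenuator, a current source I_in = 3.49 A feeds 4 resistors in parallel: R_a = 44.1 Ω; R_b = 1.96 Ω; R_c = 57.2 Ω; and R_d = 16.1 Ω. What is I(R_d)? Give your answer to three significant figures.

Conductances: ΣG = 1/44.1 + 1/1.96 + 1/57.2 + 1/16.1 = 0.6125 (1/Ω).
By the current-divider rule, I = I_in · G_k/ΣG = 3.49 × 0.1014 = 0.3539 A.

I ≈ 0.354 A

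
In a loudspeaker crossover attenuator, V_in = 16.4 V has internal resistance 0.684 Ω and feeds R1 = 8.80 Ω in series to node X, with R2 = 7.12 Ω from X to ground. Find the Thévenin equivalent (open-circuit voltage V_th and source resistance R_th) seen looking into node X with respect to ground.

R1' = 0.684 + 8.80 = 9.484 Ω (source resistance + R1).
With X open, the divider is unloaded: V_th = 16.4 × 7.12/16.60 = 7.033 V.
Zeroing V_in shorts the top of R1' to ground, so R_th = R1' ‖ R2 = 4.067 Ω.

V_th ≈ 7.03 V, R_th ≈ 4.07 Ω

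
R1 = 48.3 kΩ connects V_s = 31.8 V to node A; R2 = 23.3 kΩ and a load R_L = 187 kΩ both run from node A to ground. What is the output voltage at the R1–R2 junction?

R2 ‖ R_L = (23.3 × 187)/(23.3 + 187) = 20.72 kΩ.
Then V_out = V_s · R2'/(R1 + R2') = 31.8 × 20.72/69.02 = 9.546 V.
(Unloaded it would be 10.3 V; the load pulls it down.)

V_out ≈ 9.55 V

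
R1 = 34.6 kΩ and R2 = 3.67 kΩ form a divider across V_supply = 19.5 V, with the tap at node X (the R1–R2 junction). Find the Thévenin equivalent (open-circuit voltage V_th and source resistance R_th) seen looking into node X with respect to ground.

V_th ≈ 1.87 V, R_th ≈ 3.32 kΩ

Open-circuit (no load on X): V_th = V_supply · R2/(R1 + R2) = 19.5 × 3.67/(34.60 + 3.67) = 1.870 V.
Zeroing V_supply shorts the top of R1 to ground, so R_th = R1 ‖ R2 = 3.318 kΩ.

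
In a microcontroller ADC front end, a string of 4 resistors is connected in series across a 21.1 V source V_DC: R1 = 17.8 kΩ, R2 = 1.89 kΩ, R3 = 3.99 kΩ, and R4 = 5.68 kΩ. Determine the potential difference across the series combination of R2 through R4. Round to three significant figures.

V ≈ 8.31 V

ΣR = 17.8 + 1.89 + 3.99 + 5.68 = 29.36 kΩ.
R_{R2..R4} = 1.89 + 3.99 + 5.68 = 11.56 kΩ.
V = V_DC · R/ΣR = 21.1 × 0.3937 = 8.308 V.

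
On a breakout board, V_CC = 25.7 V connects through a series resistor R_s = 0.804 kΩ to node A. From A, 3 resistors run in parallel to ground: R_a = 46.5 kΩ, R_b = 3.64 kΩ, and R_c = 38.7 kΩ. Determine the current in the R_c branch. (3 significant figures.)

I ≈ 0.527 mA

Equivalent of the parallel group: R_p = 3.105 kΩ.
V_A = 25.7 × 3.105/3.909 = 20.41 V.
Branch current I = V_A/R_c = 20.41/38.7 = 0.5275 mA.
(Check via current divider: I_total = 6.575 mA; share G_k/ΣG = 0.08023 → same result.)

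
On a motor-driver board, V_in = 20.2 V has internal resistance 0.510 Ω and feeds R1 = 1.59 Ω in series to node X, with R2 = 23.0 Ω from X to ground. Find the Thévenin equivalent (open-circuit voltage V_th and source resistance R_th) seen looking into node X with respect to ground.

V_th ≈ 18.5 V, R_th ≈ 1.92 Ω

R1' = 0.510 + 1.59 = 2.100 Ω (source resistance + R1).
V_th is the unloaded tap voltage: V_in · R2/(R1'+R2) = 20.2 × 0.9163 = 18.51 V.
With V_in suppressed (replaced by a short), R_th = R1' ‖ R2 = (2.100 × 23.0)/(2.100 + 23.0) = 1.924 Ω.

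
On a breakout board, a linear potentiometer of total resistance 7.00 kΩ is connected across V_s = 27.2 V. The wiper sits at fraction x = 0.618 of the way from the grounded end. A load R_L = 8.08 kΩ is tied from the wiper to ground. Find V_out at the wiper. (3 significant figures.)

Lower segment x·R_p = 4.326 kΩ; upper segment (1−x)·R_p = 2.674 kΩ.
(x·R_p) ‖ R_L = 2.818 kΩ.
V_out = 27.2 × 2.818/(2.674 + 2.818) = 13.96 V.

V_out ≈ 14.0 V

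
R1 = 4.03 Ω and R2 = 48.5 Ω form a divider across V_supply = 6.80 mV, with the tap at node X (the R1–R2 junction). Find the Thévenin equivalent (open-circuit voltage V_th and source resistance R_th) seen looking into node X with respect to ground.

V_th ≈ 6.28 mV, R_th ≈ 3.72 Ω

V_th is the unloaded tap voltage: V_supply · R2/(R1+R2) = 6.80 × 0.9233 = 6.278 mV.
Zeroing V_supply shorts the top of R1 to ground, so R_th = R1 ‖ R2 = 3.721 Ω.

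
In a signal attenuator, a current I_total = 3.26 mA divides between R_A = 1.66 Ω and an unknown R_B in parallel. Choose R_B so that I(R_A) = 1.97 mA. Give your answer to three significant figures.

The fraction through R_A equals R_B/(R_A+R_B).
With f = 0.6043, R_B = R_A · f/(1−f) = 1.66 × 1.527 = 2.535 Ω.

R_B ≈ 2.54 Ω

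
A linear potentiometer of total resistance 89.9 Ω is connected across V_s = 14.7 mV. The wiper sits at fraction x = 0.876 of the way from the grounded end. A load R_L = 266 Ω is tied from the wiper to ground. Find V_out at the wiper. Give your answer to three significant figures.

V_out ≈ 12.4 mV

The pot divides into 11.15 Ω above the wiper and 78.75 Ω below.
R_L loads the lower segment: effective lower R = 60.76 Ω.
Then V_out = V_s · 60.76/(11.15 + 60.76) = 12.42 mV.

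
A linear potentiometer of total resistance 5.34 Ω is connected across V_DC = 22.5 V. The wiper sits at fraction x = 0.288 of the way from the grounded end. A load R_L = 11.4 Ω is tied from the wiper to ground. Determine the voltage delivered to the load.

Split the track: R_lower = x·R_p = 1.538 Ω, R_upper = (1−x)·R_p = 3.802 Ω.
(x·R_p) ‖ R_L = 1.355 Ω.
V_out = 22.5 × 1.355/(3.802 + 1.355) = 5.912 V.
(Unloaded: V_out = x·V_DC = 6.48 V.)

V_out ≈ 5.91 V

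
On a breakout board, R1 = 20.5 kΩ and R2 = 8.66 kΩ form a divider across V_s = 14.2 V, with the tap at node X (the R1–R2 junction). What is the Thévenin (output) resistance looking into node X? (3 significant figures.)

R_th ≈ 6.09 kΩ

With V_s suppressed (replaced by a short), R_th = R1 ‖ R2 = (20.50 × 8.66)/(20.50 + 8.66) = 6.088 kΩ.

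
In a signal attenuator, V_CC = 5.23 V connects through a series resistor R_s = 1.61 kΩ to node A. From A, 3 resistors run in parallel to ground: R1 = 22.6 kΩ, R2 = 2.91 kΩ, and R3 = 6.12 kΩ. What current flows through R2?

I ≈ 0.952 mA

Equivalent of the parallel group: R_p = 1.814 kΩ.
V_A = 5.23 × 1.814/3.424 = 2.771 V.
I(R2) = V_A / R2 = 2.771/2.91 = 0.9521 mA.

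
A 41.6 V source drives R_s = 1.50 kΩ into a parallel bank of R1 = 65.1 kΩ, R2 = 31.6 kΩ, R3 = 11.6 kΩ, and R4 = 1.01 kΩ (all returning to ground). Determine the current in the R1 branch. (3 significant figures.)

Parallel bank: R_p = 1/(1/65.1 + 1/31.6 + 1/11.6 + 1/1.01) = 0.8902 kΩ.
Node voltage V_A = V_CC · R_p/(R_s + R_p) = 41.6 × 0.3724 = 15.49 V.
I(R1) = V_A / R1 = 15.49/65.1 = 0.2380 mA.
(Check via current divider: I_total = 17.40 mA; share G_k/ΣG = 0.01367 → same result.)

I ≈ 0.238 mA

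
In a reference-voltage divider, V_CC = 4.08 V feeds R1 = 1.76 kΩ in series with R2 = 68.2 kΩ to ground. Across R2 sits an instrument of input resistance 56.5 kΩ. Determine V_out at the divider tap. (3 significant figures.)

V_out ≈ 3.86 V

The load sits in parallel with R2, giving an effective lower resistance R2' = R2·R_L/(R2+R_L) = 30.90 kΩ.
Then V_out = V_CC · R2'/(R1 + R2') = 4.08 × 30.90/32.66 = 3.860 V.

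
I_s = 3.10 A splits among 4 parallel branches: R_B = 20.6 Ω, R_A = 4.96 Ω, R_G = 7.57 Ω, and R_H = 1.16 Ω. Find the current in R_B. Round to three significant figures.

I ≈ 0.121 A

ΣG = 1/20.6 + 1/4.96 + 1/7.57 + 1/1.16 = 1.244.
Current divider: I(R_B) = I_s · G_k/ΣG = 3.10 × (0.04854/1.244) = 3.10 × 0.03901 = 0.1209 A.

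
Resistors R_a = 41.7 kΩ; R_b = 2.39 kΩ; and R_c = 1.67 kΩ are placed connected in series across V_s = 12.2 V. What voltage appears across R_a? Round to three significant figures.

ΣR = 41.7 + 2.39 + 1.67 = 45.76 kΩ.
By the voltage-divider rule, V = 12.2 × 41.70/45.76 = 11.12 V.

V ≈ 11.1 V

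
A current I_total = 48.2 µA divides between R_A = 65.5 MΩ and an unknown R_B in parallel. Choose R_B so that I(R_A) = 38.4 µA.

In a two-way split, I_A/I_total = R_B/(R_A + R_B).
38.4/48.2 = R_B/(R_A + R_B) → R_B = R_A · (0.7967)/(1 − 0.7967) = 65.5 × 3.918 = 256.7 MΩ.

R_B ≈ 257 MΩ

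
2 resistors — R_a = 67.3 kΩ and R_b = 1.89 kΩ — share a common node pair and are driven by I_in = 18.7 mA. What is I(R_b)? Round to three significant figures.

For two parallel branches, I_k = I_in · (other R)/(sum of R).
So I = 18.7 × 67.3/69.19 = 18.19 mA.

I ≈ 18.2 mA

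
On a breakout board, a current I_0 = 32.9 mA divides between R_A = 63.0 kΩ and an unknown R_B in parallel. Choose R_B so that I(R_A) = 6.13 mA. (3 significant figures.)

Two-branch current divider: I_A = I_0 · R_B/(R_A + R_B).
With f = 0.1863, R_B = R_A · f/(1−f) = 63.0 × 0.2290 = 14.43 kΩ.

R_B ≈ 14.4 kΩ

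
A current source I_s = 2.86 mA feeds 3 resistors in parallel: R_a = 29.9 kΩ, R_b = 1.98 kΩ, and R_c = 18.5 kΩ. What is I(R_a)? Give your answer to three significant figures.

ΣG = 1/29.9 + 1/1.98 + 1/18.5 = 0.5925.
By the current-divider rule, I = I_s · G_k/ΣG = 2.86 × 0.05644 = 0.1614 mA.

I ≈ 0.161 mA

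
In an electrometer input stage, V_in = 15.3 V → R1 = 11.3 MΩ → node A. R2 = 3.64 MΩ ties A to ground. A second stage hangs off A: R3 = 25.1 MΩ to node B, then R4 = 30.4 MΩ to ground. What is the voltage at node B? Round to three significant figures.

V_B ≈ 1.95 V

The second stage (R3 + R4 = 55.50 MΩ) loads node A in parallel with R2.
Effective lower resistance at A: R2 ‖ 55.50 = 3.416 MΩ.
First divider: V_A = V_in · 3.416/(11.3 + 3.416) = 3.552 V.
Stage 2 is unloaded, so V_B = V_A · R4/(R3+R4) = 3.552 × 30.4/55.50 = 1.945 V.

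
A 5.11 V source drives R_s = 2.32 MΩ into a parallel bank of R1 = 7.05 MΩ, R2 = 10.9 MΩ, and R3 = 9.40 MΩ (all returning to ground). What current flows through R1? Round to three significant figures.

Equivalent of the parallel group: R_p = 2.941 MΩ.
Node voltage V_A = V_in · R_p/(R_s + R_p) = 5.11 × 0.5591 = 2.857 V.
I(R1) = V_A / R1 = 2.857/7.05 = 0.4052 µA.

I ≈ 0.405 µA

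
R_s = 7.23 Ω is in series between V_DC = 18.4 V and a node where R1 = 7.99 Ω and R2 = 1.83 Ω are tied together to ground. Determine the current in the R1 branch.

I ≈ 0.393 A

Combine the parallel branches: R_p = (1/7.99 + 1/1.83)⁻¹ = 1.489 Ω.
V_A = 18.4 × 1.489/8.719 = 3.142 V.
Branch current I = V_A/R1 = 3.142/7.99 = 0.3933 A.
(Check via current divider: I_total = 2.110 A; share G_k/ΣG = 0.1864 → same result.)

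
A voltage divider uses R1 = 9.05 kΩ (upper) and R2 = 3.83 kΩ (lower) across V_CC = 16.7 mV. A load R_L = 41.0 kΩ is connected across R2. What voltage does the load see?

The load sits in parallel with R2, giving an effective lower resistance R2' = R2·R_L/(R2+R_L) = 3.503 kΩ.
Now apply the divider: V_out = 16.7 × 0.2790 = 4.660 mV.
(Unloaded it would be 4.97 mV; the load pulls it down.)

V_out ≈ 4.66 mV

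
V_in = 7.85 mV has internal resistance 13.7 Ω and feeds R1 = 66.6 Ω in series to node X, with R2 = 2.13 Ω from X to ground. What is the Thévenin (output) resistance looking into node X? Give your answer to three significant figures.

R_th ≈ 2.07 Ω

R1' = 13.7 + 66.6 = 80.30 Ω (source resistance + R1).
Looking into X with the source shorted: R_th = R1'·R2/(R1'+R2) = 80.30 × 2.13/82.43 = 2.075 Ω.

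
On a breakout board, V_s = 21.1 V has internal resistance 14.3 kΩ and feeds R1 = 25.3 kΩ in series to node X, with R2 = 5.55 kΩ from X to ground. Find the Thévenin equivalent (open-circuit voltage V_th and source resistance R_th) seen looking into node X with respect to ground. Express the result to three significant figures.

V_th ≈ 2.59 V, R_th ≈ 4.87 kΩ

R1' = 14.3 + 25.3 = 39.60 kΩ (source resistance + R1).
V_th is the unloaded tap voltage: V_s · R2/(R1'+R2) = 21.1 × 0.1229 = 2.594 V.
Looking into X with the source shorted: R_th = R1'·R2/(R1'+R2) = 39.60 × 5.55/45.15 = 4.868 kΩ.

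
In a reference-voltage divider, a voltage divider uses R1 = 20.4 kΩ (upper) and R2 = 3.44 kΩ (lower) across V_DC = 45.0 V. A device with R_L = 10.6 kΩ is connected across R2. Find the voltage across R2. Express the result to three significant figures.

V_out ≈ 5.08 V

R2 ‖ R_L = (3.44 × 10.6)/(3.44 + 10.6) = 2.597 kΩ.
Voltage divider with the loaded lower leg: V_out = 45.0 × 2.597/(20.4 + 2.597) = 45.0 × 0.1129 = 5.082 V.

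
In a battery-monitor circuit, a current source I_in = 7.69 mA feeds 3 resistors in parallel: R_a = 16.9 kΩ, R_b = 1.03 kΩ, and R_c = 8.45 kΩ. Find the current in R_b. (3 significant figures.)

Conductances: ΣG = 1/16.9 + 1/1.03 + 1/8.45 = 1.148 (1/kΩ).
Current divider: I(R_b) = I_in · G_k/ΣG = 7.69 × (0.9709/1.148) = 7.69 × 0.8454 = 6.501 mA.

I ≈ 6.50 mA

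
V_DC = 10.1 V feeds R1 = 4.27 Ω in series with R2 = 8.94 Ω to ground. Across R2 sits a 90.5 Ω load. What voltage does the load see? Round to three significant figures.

First combine the lower leg with the load: R2 ‖ R_L = 8.136 Ω.
Then V_out = V_DC · R2'/(R1 + R2') = 10.1 × 8.136/12.41 = 6.624 V.
(Unloaded it would be 6.84 V; the load pulls it down.)

V_out ≈ 6.62 V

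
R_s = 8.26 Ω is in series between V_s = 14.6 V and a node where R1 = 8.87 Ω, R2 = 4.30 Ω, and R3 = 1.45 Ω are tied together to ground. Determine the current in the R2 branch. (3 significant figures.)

I ≈ 0.356 A

Combine the parallel branches: R_p = (1/8.87 + 1/4.30 + 1/1.45)⁻¹ = 0.9662 Ω.
V_A = 14.6 × 0.9662/9.226 = 1.529 V.
Branch current I = V_A/R2 = 1.529/4.30 = 0.3556 A.
(Equivalently: I_total = 1.582 A, then current-divider fraction G_k/ΣG = 0.2247.)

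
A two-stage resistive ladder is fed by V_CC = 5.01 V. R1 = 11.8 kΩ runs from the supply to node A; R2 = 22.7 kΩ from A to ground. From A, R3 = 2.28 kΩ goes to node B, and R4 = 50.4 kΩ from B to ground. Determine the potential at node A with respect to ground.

V_A ≈ 2.87 V

Node A sees R2 in parallel with the series input of stage 2, R3 + R4 = 52.68 kΩ.
Effective lower resistance at A: R2 ‖ 52.68 = 15.86 kΩ.
First divider: V_A = V_CC · 15.86/(11.8 + 15.86) = 2.873 V.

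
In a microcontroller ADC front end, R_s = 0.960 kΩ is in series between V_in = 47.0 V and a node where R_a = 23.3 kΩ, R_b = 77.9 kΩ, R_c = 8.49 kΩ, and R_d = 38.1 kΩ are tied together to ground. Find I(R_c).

I ≈ 4.65 mA

Combine the parallel branches: R_p = (1/23.3 + 1/77.9 + 1/8.49 + 1/38.1)⁻¹ = 5.005 kΩ.
V_A by voltage divider: V_A = 47.0 × 5.005/(0.960 + 5.005) = 39.44 V.
I(R_c) = V_A / R_c = 39.44/8.49 = 4.645 mA.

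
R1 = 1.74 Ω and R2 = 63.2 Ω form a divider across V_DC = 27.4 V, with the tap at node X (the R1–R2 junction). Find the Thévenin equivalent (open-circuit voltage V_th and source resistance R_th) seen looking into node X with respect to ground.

V_th ≈ 26.7 V, R_th ≈ 1.69 Ω

Open-circuit (no load on X): V_th = V_DC · R2/(R1 + R2) = 27.4 × 63.2/(1.740 + 63.2) = 26.67 V.
With V_DC suppressed (replaced by a short), R_th = R1 ‖ R2 = (1.740 × 63.2)/(1.740 + 63.2) = 1.693 Ω.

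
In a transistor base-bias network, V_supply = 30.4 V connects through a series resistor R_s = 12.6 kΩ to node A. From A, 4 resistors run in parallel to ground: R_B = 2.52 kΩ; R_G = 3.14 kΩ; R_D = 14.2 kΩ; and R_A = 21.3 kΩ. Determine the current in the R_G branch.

Combine the parallel branches: R_p = (1/2.52 + 1/3.14 + 1/14.2 + 1/21.3)⁻¹ = 1.201 kΩ.
V_A by voltage divider: V_A = 30.4 × 1.201/(12.6 + 1.201) = 2.645 V.
Branch current I = V_A/R_G = 2.645/3.14 = 0.8425 mA.
(Check via current divider: I_total = 2.203 mA; share G_k/ΣG = 0.3825 → same result.)

I ≈ 0.842 mA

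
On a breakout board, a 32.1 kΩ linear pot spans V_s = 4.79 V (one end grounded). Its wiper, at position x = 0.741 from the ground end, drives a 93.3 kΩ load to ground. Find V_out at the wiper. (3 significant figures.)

V_out ≈ 3.33 V

The pot divides into 8.314 kΩ above the wiper and 23.79 kΩ below.
(x·R_p) ‖ R_L = 18.95 kΩ.
V_out = 4.79 × 18.95/(8.314 + 18.95) = 3.330 V.
(Unloaded: V_out = x·V_s = 3.55 V.)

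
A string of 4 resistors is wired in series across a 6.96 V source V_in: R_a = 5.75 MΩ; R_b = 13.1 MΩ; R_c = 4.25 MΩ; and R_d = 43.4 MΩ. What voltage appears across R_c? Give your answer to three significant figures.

V ≈ 0.445 V

ΣR = 5.75 + 13.1 + 4.25 + 43.4 = 66.50 MΩ.
By the voltage-divider rule, V = 6.96 × 4.250/66.50 = 0.4448 V.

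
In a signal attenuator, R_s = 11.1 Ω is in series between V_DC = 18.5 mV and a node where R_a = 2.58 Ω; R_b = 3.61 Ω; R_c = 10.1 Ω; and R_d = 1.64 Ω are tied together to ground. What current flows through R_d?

Combine the parallel branches: R_p = (1/2.58 + 1/3.61 + 1/10.1 + 1/1.64)⁻¹ = 0.7281 Ω.
Node voltage V_A = V_DC · R_p/(R_s + R_p) = 18.5 × 0.06156 = 1.139 mV.
I(R_d) = V_A / R_d = 1.139/1.64 = 0.6944 mA.

I ≈ 0.694 mA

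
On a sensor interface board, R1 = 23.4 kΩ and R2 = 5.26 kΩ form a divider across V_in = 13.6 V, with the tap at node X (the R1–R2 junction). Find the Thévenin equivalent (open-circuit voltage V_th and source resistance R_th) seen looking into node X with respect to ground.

V_th ≈ 2.50 V, R_th ≈ 4.29 kΩ

With X open, the divider is unloaded: V_th = 13.6 × 5.26/28.66 = 2.496 V.
Zeroing V_in shorts the top of R1 to ground, so R_th = R1 ‖ R2 = 4.295 kΩ.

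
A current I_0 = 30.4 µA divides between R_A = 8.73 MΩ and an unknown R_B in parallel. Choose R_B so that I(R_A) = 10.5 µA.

R_B ≈ 4.61 MΩ

In a two-way split, I_A/I_0 = R_B/(R_A + R_B).
10.5/30.4 = R_B/(R_A + R_B) → R_B = R_A · (0.3454)/(1 − 0.3454) = 8.73 × 0.5276 = 4.606 MΩ.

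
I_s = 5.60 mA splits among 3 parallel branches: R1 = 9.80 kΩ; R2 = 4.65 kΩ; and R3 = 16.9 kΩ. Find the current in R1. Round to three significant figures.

I ≈ 1.52 mA

ΣG = 1/9.80 + 1/4.65 + 1/16.9 = 0.3763.
By the current-divider rule, I = I_s · G_k/ΣG = 5.60 × 0.2712 = 1.519 mA.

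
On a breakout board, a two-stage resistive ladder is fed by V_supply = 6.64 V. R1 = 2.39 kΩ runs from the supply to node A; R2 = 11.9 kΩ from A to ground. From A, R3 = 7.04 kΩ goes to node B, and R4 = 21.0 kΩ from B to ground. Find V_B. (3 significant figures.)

V_B ≈ 3.87 V

Node A sees R2 in parallel with the series input of stage 2, R3 + R4 = 28.04 kΩ.
R2 ‖ (R3+R4) = 8.354 kΩ.
First divider: V_A = V_supply · 8.354/(2.39 + 8.354) = 5.163 V.
Then the unloaded second divider: V_B = V_A × R4/(R3+R4) = 5.163 × 0.7489 = 3.867 V.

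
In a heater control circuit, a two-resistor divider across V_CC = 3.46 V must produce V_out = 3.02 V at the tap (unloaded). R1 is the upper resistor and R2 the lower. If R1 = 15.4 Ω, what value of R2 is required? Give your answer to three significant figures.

R2 ≈ 106 Ω

Required fraction k = V_out/V_CC = 0.8728.
R2 = R1 · 0.8728/(1 − 0.8728) = 105.7 Ω.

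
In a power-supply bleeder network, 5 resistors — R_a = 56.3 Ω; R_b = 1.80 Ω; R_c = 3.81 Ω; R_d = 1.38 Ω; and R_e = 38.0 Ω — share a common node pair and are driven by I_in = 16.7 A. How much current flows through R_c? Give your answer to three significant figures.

I ≈ 2.76 A

Total conductance ΣG = 1/56.3 + 1/1.80 + 1/3.81 + 1/1.38 + 1/38.0 = 1.587 (units of 1/Ω).
R_c takes the fraction G_k/ΣG = 0.2625/1.587 = 0.1654, so I = 16.7 × 0.1654 = 2.762 A.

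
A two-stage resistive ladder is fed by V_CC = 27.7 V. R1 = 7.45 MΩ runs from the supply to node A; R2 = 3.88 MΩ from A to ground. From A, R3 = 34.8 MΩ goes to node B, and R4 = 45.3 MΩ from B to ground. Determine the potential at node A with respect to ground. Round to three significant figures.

The second stage (R3 + R4 = 80.10 MΩ) loads node A in parallel with R2.
Effective lower resistance at A: R2 ‖ 80.10 = 3.701 MΩ.
V_A = 27.7 × 3.701/(7.45 + 3.701) = 9.193 V.

V_A ≈ 9.19 V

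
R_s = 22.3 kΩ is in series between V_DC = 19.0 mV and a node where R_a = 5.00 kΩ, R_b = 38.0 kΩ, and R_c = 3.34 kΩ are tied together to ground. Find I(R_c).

I ≈ 0.447 µA

Combine the parallel branches: R_p = (1/5.00 + 1/38.0 + 1/3.34)⁻¹ = 1.902 kΩ.
V_A = 19.0 × 1.902/24.20 = 1.493 mV.
I(R_c) = V_A / R_c = 1.493/3.34 = 0.4471 µA.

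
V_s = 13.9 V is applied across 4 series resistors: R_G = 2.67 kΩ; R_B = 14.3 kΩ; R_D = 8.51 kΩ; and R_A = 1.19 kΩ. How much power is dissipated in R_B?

P ≈ 3.88 mW

ΣR = 26.67 kΩ → I = 13.9/26.67 = 0.5212 mA.
V(R_B) = I·R = 7.453 V; P = V·I = 7.453 × 0.5212 = 3.884 mW.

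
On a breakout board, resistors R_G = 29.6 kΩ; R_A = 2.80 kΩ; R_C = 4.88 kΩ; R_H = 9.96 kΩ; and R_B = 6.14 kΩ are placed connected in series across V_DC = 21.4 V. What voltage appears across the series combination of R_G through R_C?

Series total: ΣR = 29.6 + 2.80 + 4.88 + 9.96 + 6.14 = 53.38 kΩ.
R_{R_G..R_C} = 29.6 + 2.80 + 4.88 = 37.28 kΩ.
Voltage divider: V = V_DC · (37.28 / 53.38) = 21.4 × 0.6984 = 14.95 V.

V ≈ 14.9 V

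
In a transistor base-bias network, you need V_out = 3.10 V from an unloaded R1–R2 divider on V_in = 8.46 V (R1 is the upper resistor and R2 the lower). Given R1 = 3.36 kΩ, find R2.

R2 ≈ 1.94 kΩ

The divider ratio is R2/(R1+R2) = 3.10/8.46 = 0.3664.
Rearranging, R2 = R1·k/(1−k) = 3.36 × 0.5784 = 1.943 kΩ.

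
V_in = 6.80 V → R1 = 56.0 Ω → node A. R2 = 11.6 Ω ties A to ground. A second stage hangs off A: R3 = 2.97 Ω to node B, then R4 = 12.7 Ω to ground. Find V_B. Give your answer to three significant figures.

V_B ≈ 0.586 V

Looking into the second stage from A: R3 + R4 = 15.67 Ω appears in parallel with R2.
R2 ‖ (R3+R4) = 6.666 Ω.
So V_A = 6.80 × 0.1064 = 0.7233 V.
Stage 2 is unloaded, so V_B = V_A · R4/(R3+R4) = 0.7233 × 12.7/15.67 = 0.5862 V.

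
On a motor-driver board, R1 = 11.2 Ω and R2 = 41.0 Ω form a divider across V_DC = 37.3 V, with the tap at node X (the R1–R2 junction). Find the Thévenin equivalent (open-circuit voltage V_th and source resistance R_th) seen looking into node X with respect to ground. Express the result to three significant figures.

With X open, the divider is unloaded: V_th = 37.3 × 41.0/52.20 = 29.30 V.
With V_DC suppressed (replaced by a short), R_th = R1 ‖ R2 = (11.20 × 41.0)/(11.20 + 41.0) = 8.797 Ω.

V_th ≈ 29.3 V, R_th ≈ 8.80 Ω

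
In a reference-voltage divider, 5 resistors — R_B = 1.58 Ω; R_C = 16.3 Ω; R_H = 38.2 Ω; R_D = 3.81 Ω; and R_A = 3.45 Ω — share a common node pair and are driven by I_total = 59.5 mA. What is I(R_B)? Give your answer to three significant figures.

I ≈ 29.6 mA

ΣG = 1/1.58 + 1/16.3 + 1/38.2 + 1/3.81 + 1/3.45 = 1.273.
Current divider: I(R_B) = I_total · G_k/ΣG = 59.5 × (0.6329/1.273) = 59.5 × 0.4973 = 29.59 mA.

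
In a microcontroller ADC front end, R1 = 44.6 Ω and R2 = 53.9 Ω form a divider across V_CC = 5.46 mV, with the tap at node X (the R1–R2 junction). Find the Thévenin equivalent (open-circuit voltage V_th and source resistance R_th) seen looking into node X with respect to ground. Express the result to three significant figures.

V_th ≈ 2.99 mV, R_th ≈ 24.4 Ω

With X open, the divider is unloaded: V_th = 5.46 × 53.9/98.50 = 2.988 mV.
With V_CC suppressed (replaced by a short), R_th = R1 ‖ R2 = (44.60 × 53.9)/(44.60 + 53.9) = 24.41 Ω.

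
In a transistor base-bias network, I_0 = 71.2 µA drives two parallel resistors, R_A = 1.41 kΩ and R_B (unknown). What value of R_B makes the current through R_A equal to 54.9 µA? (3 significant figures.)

Two-branch current divider: I_A = I_0 · R_B/(R_A + R_B).
With f = 0.7711, R_B = R_A · f/(1−f) = 1.41 × 3.368 = 4.749 kΩ.

R_B ≈ 4.75 kΩ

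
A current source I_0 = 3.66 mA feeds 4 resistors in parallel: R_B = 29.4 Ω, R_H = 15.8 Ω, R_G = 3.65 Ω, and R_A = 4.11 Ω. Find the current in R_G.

I ≈ 1.63 mA

Conductances: ΣG = 1/29.4 + 1/15.8 + 1/3.65 + 1/4.11 = 0.6146 (1/Ω).
R_G takes the fraction G_k/ΣG = 0.2740/0.6146 = 0.4458, so I = 3.66 × 0.4458 = 1.632 mA.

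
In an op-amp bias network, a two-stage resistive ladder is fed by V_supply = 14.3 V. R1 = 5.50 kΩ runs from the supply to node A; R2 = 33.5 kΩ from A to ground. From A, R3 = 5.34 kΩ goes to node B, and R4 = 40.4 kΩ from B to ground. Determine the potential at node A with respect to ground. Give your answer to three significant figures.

Node A sees R2 in parallel with the series input of stage 2, R3 + R4 = 45.74 kΩ.
R2 ‖ (R3+R4) = 19.34 kΩ.
First divider: V_A = V_supply · 19.34/(5.50 + 19.34) = 11.13 V.

V_A ≈ 11.1 V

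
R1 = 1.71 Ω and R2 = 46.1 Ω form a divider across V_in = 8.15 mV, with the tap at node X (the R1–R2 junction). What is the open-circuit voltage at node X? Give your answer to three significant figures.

Open-circuit (no load on X): V_th = V_in · R2/(R1 + R2) = 8.15 × 46.1/(1.710 + 46.1) = 7.859 mV.

V_th ≈ 7.86 mV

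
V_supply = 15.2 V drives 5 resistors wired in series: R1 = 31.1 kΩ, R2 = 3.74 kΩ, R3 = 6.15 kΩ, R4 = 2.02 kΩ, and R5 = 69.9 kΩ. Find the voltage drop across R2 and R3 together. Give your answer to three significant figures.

V ≈ 1.33 V

Series total: ΣR = 31.1 + 3.74 + 6.15 + 2.02 + 69.9 = 112.9 kΩ.
R_{R2..R3} = 3.74 + 6.15 = 9.890 kΩ.
V = V_supply · R/ΣR = 15.2 × 0.08759 = 1.331 V.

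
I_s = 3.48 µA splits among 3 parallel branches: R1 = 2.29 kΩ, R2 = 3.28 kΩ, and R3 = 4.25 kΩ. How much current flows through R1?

Conductances: ΣG = 1/2.29 + 1/3.28 + 1/4.25 = 0.9769 (1/kΩ).
By the current-divider rule, I = I_s · G_k/ΣG = 3.48 × 0.4470 = 1.556 µA.

I ≈ 1.56 µA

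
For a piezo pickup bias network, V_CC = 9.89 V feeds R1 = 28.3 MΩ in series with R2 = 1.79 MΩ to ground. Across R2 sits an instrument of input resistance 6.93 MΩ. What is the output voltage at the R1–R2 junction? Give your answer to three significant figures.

V_out ≈ 0.473 V

The load sits in parallel with R2, giving an effective lower resistance R2' = R2·R_L/(R2+R_L) = 1.423 MΩ.
Now apply the divider: V_out = 9.89 × 0.04786 = 0.4733 V.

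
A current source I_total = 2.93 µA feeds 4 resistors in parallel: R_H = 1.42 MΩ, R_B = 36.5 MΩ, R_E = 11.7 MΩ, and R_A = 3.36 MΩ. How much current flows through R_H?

I ≈ 1.85 µA

ΣG = 1/1.42 + 1/36.5 + 1/11.7 + 1/3.36 = 1.115.
Current divider: I(R_H) = I_total · G_k/ΣG = 2.93 × (0.7042/1.115) = 2.93 × 0.6318 = 1.851 µA.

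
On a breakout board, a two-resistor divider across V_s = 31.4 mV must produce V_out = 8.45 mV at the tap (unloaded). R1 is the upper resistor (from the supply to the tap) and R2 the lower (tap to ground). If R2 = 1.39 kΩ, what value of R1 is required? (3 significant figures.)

R1 ≈ 3.78 kΩ

V_out/V_s = R2/(R1+R2) = 0.2691.
Rearranging, R1 = R2·(1−k)/k = 1.39 × 2.716 = 3.775 kΩ.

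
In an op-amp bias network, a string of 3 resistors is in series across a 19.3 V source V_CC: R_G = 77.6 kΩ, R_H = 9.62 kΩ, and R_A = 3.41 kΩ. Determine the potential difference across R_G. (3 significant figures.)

V ≈ 16.5 V

Total series resistance ΣR = 77.6 + 9.62 + 3.41 = 90.63 kΩ.
By the voltage-divider rule, V = 19.3 × 77.60/90.63 = 16.53 V.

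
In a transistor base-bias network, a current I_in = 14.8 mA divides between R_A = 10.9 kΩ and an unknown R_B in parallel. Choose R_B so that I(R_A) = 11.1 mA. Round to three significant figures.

In a two-way split, I_A/I_in = R_B/(R_A + R_B).
With f = 0.7500, R_B = R_A · f/(1−f) = 10.9 × 3.000 = 32.70 kΩ.

R_B ≈ 32.7 kΩ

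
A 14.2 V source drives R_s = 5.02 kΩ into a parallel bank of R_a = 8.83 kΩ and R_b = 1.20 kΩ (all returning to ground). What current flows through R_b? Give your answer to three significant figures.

Combine the parallel branches: R_p = (1/8.83 + 1/1.20)⁻¹ = 1.056 kΩ.
V_A by voltage divider: V_A = 14.2 × 1.056/(5.02 + 1.056) = 2.469 V.
Branch current I = V_A/R_b = 2.469/1.20 = 2.057 mA.
(Check via current divider: I_total = 2.337 mA; share G_k/ΣG = 0.8804 → same result.)

I ≈ 2.06 mA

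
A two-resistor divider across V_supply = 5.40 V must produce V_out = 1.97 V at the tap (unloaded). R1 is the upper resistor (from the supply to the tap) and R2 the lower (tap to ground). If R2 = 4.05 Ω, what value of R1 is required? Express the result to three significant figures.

R1 ≈ 7.05 Ω

The divider ratio is R2/(R1+R2) = 1.97/5.40 = 0.3648.
Rearranging, R1 = R2·(1−k)/k = 4.05 × 1.741 = 7.052 Ω.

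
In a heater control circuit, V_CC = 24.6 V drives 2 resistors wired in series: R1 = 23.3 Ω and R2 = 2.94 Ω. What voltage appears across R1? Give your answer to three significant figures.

V ≈ 21.8 V

Series total: ΣR = 23.3 + 2.94 = 26.24 Ω.
Voltage divider: V = V_CC · (23.30 / 26.24) = 24.6 × 0.8880 = 21.84 V.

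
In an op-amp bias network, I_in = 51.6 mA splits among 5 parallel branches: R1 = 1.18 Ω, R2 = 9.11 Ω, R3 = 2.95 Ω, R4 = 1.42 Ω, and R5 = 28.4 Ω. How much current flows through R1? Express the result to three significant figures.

I ≈ 21.5 mA

Conductances: ΣG = 1/1.18 + 1/9.11 + 1/2.95 + 1/1.42 + 1/28.4 = 2.036 (1/Ω).
By the current-divider rule, I = I_in · G_k/ΣG = 51.6 × 0.4163 = 21.48 mA.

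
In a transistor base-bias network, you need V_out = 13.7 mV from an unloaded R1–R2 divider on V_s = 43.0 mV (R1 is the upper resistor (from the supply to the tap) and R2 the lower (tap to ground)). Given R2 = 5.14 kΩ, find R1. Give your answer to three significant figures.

Required fraction k = V_out/V_s = 0.3186.
R1 = R2·(1/k − 1) = 5.14 × 2.139 = 10.99 kΩ.

R1 ≈ 11.0 kΩ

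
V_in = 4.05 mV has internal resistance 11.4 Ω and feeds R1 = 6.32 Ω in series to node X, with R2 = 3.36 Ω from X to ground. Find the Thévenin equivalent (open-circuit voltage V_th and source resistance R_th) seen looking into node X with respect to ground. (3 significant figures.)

R1' = 11.4 + 6.32 = 17.72 Ω (source resistance + R1).
V_th is the unloaded tap voltage: V_in · R2/(R1'+R2) = 4.05 × 0.1594 = 0.6455 mV.
With V_in suppressed (replaced by a short), R_th = R1' ‖ R2 = (17.72 × 3.36)/(17.72 + 3.36) = 2.824 Ω.

V_th ≈ 0.646 mV, R_th ≈ 2.82 Ω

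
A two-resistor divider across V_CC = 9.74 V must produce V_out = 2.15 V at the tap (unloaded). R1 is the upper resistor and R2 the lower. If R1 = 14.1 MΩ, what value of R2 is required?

The divider ratio is R2/(R1+R2) = 2.15/9.74 = 0.2207.
So R2 = R1 · V_out/(V_CC − V_out) = 14.1 × 2.15/(9.74 − 2.15) = 14.1 × 0.2833 = 3.994 MΩ.

R2 ≈ 3.99 MΩ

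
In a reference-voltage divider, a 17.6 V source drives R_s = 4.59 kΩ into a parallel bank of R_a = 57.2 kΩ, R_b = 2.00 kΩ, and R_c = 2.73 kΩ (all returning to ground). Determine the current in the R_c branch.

Combine the parallel branches: R_p = (1/57.2 + 1/2.00 + 1/2.73)⁻¹ = 1.131 kΩ.
Node voltage V_A = V_s · R_p/(R_s + R_p) = 17.6 × 0.1978 = 3.481 V.
Branch current I = V_A/R_c = 3.481/2.73 = 1.275 mA.

I ≈ 1.27 mA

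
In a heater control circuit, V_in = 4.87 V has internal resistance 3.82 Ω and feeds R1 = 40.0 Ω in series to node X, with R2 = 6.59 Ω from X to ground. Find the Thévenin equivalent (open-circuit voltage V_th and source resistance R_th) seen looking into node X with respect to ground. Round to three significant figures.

R1' = 3.82 + 40.0 = 43.82 Ω (source resistance + R1).
V_th is the unloaded tap voltage: V_in · R2/(R1'+R2) = 4.87 × 0.1307 = 0.6366 V.
Looking into X with the source shorted: R_th = R1'·R2/(R1'+R2) = 43.82 × 6.59/50.41 = 5.729 Ω.

V_th ≈ 0.637 V, R_th ≈ 5.73 Ω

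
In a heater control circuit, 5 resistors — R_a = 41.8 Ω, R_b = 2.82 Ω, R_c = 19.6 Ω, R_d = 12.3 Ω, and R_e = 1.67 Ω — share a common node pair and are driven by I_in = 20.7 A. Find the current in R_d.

I ≈ 1.52 A

Total conductance ΣG = 1/41.8 + 1/2.82 + 1/19.6 + 1/12.3 + 1/1.67 = 1.110 (units of 1/Ω).
R_d takes the fraction G_k/ΣG = 0.08130/1.110 = 0.07327, so I = 20.7 × 0.07327 = 1.517 A.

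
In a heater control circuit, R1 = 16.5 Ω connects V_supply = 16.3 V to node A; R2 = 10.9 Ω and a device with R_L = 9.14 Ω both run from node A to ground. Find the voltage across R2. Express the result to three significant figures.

V_out ≈ 3.77 V

First combine the lower leg with the load: R2 ‖ R_L = 4.971 Ω.
Voltage divider with the loaded lower leg: V_out = 16.3 × 4.971/(16.5 + 4.971) = 16.3 × 0.2315 = 3.774 V.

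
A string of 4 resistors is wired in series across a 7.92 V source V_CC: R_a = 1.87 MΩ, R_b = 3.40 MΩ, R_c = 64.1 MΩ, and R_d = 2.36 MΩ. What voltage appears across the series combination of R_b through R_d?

Total series resistance ΣR = 1.87 + 3.40 + 64.1 + 2.36 = 71.73 MΩ.
R_{R_b..R_d} = 3.40 + 64.1 + 2.36 = 69.86 MΩ.
Voltage divider: V = V_CC · (69.86 / 71.73) = 7.92 × 0.9739 = 7.714 V.

V ≈ 7.71 V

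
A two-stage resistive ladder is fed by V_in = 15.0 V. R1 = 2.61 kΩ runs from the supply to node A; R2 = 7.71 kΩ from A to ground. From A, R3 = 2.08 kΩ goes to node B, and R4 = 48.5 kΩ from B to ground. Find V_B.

The second stage (R3 + R4 = 50.58 kΩ) loads node A in parallel with R2.
Effective lower resistance at A: R2 ‖ 50.58 = 6.690 kΩ.
So V_A = 15.0 × 0.7194 = 10.79 V.
V_B = V_A × 0.9589 = 10.35 V.

V_B ≈ 10.3 V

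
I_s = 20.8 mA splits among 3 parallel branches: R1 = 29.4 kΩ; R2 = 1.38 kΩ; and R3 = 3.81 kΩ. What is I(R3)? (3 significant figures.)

ΣG = 1/29.4 + 1/1.38 + 1/3.81 = 1.021.
By the current-divider rule, I = I_s · G_k/ΣG = 20.8 × 0.2570 = 5.346 mA.

I ≈ 5.35 mA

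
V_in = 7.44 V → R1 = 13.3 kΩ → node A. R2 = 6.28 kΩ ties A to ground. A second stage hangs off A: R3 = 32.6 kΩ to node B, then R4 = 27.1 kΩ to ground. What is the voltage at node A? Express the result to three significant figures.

V_A ≈ 2.23 V

Looking into the second stage from A: R3 + R4 = 59.70 kΩ appears in parallel with R2.
R2 ‖ (R3+R4) = 5.682 kΩ.
V_A = 7.44 × 5.682/(13.3 + 5.682) = 2.227 V.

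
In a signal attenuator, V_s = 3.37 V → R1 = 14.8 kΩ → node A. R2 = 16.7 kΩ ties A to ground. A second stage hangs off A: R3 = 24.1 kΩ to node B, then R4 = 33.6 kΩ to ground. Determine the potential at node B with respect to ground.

The second stage (R3 + R4 = 57.70 kΩ) loads node A in parallel with R2.
Effective lower resistance at A: R2 ‖ 57.70 = 12.95 kΩ.
V_A = 3.37 × 12.95/(14.8 + 12.95) = 1.573 V.
Then the unloaded second divider: V_B = V_A × R4/(R3+R4) = 1.573 × 0.5823 = 0.9159 V.

V_B ≈ 0.916 V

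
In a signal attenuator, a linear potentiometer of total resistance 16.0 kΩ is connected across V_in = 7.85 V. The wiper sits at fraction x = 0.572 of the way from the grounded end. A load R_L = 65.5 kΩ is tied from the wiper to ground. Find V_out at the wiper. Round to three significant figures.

Lower segment x·R_p = 9.152 kΩ; upper segment (1−x)·R_p = 6.848 kΩ.
R_L loads the lower segment: effective lower R = 8.030 kΩ.
Loaded-divider output: V_out = 7.85 × 0.5397 = 4.237 V.
(Unloaded: V_out = x·V_in = 4.49 V.)

V_out ≈ 4.24 V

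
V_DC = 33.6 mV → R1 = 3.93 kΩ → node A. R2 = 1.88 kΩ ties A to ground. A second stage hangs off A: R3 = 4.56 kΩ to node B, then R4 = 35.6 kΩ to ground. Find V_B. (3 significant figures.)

Node A sees R2 in parallel with the series input of stage 2, R3 + R4 = 40.16 kΩ.
R2 ‖ (R3+R4) = 1.796 kΩ.
V_A = 33.6 × 1.796/(3.93 + 1.796) = 10.54 mV.
V_B = V_A × 0.8865 = 9.342 mV.

V_B ≈ 9.34 mV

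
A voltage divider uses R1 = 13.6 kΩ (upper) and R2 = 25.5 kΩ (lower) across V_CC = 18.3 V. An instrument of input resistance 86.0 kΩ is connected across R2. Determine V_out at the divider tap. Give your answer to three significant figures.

V_out ≈ 10.8 V

R2 ‖ R_L = (25.5 × 86.0)/(25.5 + 86.0) = 19.67 kΩ.
Now apply the divider: V_out = 18.3 × 0.5912 = 10.82 V.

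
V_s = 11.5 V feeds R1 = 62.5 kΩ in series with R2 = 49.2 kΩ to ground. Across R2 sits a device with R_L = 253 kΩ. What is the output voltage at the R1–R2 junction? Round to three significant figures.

First combine the lower leg with the load: R2 ‖ R_L = 41.19 kΩ.
Then V_out = V_s · R2'/(R1 + R2') = 11.5 × 41.19/103.7 = 4.568 V.

V_out ≈ 4.57 V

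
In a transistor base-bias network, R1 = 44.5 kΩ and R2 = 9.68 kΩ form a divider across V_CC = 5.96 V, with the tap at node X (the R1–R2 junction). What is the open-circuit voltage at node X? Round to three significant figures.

Open-circuit (no load on X): V_th = V_CC · R2/(R1 + R2) = 5.96 × 9.68/(44.50 + 9.68) = 1.065 V.

V_th ≈ 1.06 V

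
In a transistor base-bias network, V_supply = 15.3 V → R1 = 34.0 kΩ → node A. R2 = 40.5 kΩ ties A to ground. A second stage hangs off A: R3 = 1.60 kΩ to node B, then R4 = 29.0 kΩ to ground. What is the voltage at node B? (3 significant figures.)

Node A sees R2 in parallel with the series input of stage 2, R3 + R4 = 30.60 kΩ.
R2 ‖ (R3+R4) = 17.43 kΩ.
So V_A = 15.3 × 0.3389 = 5.185 V.
Then the unloaded second divider: V_B = V_A × R4/(R3+R4) = 5.185 × 0.9477 = 4.914 V.

V_B ≈ 4.91 V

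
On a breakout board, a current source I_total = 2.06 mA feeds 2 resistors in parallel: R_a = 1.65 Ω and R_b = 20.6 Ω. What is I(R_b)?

I ≈ 0.153 mA

For two parallel branches, I_k = I_total · (other R)/(sum of R).
So I = 2.06 × 1.65/22.25 = 0.1528 mA.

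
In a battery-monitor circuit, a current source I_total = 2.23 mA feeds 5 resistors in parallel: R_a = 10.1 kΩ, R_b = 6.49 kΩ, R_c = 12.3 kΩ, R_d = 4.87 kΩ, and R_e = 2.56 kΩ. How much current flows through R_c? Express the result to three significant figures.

Total conductance ΣG = 1/10.1 + 1/6.49 + 1/12.3 + 1/4.87 + 1/2.56 = 0.9304 (units of 1/kΩ).
Current divider: I(R_c) = I_total · G_k/ΣG = 2.23 × (0.08130/0.9304) = 2.23 × 0.08739 = 0.1949 mA.

I ≈ 0.195 mA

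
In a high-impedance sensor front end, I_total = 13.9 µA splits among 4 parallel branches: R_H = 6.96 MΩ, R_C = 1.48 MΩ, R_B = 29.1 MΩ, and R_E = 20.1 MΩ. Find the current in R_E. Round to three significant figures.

I ≈ 0.765 µA

Total conductance ΣG = 1/6.96 + 1/1.48 + 1/29.1 + 1/20.1 = 0.9035 (units of 1/MΩ).
Current divider: I(R_E) = I_total · G_k/ΣG = 13.9 × (0.04975/0.9035) = 13.9 × 0.05507 = 0.7654 µA.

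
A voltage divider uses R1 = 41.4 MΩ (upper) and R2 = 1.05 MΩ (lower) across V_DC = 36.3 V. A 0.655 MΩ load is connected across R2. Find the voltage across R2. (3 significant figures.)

V_out ≈ 0.350 V

First combine the lower leg with the load: R2 ‖ R_L = 0.4034 MΩ.
Then V_out = V_DC · R2'/(R1 + R2') = 36.3 × 0.4034/41.80 = 0.3503 V.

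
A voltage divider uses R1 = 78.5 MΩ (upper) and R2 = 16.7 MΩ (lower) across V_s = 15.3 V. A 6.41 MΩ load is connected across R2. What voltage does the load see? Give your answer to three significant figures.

V_out ≈ 0.853 V

R2 ‖ R_L = (16.7 × 6.41)/(16.7 + 6.41) = 4.632 MΩ.
Then V_out = V_s · R2'/(R1 + R2') = 15.3 × 4.632/83.13 = 0.8525 V.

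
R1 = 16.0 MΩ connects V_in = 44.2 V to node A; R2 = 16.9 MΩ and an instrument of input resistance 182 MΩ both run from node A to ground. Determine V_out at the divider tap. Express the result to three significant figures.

V_out ≈ 21.7 V

The load sits in parallel with R2, giving an effective lower resistance R2' = R2·R_L/(R2+R_L) = 15.46 MΩ.
Now apply the divider: V_out = 44.2 × 0.4915 = 21.72 V.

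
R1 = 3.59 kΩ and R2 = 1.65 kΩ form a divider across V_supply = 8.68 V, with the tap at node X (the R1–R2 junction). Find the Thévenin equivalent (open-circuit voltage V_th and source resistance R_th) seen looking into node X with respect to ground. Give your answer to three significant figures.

V_th is the unloaded tap voltage: V_supply · R2/(R1+R2) = 8.68 × 0.3149 = 2.733 V.
Zeroing V_supply shorts the top of R1 to ground, so R_th = R1 ‖ R2 = 1.130 kΩ.

V_th ≈ 2.73 V, R_th ≈ 1.13 kΩ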